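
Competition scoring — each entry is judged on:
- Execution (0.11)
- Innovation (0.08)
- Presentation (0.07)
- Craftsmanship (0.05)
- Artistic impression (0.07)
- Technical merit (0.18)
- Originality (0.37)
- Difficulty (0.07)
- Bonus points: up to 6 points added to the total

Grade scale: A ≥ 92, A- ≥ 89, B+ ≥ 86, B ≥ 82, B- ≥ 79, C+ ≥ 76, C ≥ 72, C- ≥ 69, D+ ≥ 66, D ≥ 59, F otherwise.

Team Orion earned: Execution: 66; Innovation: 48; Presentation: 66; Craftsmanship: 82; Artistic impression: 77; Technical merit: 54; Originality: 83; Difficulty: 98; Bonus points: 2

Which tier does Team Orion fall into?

C

Weighted total:
  Execution 66 × 0.11 = 7.26
  Innovation 48 × 0.08 = 3.84
  Presentation 66 × 0.07 = 4.62
  Craftsmanship 82 × 0.05 = 4.1
  Artistic impression 77 × 0.07 = 5.39
  Technical merit 54 × 0.18 = 9.72
  Originality 83 × 0.37 = 30.71
  Difficulty 98 × 0.07 = 6.86
Sum = 72.5
Bonus points: 72.5 + 2 = 74.5
74.5 is ≥ 72 and < 76 → C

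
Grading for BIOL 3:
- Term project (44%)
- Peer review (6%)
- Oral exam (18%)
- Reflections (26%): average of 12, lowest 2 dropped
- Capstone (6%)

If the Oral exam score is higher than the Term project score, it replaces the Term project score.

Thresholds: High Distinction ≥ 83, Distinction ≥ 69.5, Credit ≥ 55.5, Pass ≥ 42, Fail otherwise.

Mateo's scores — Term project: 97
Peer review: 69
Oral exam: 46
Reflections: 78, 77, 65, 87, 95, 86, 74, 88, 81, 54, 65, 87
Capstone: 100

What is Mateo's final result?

Distinction

Reflections: drop 54, 65 → average of remaining 10 = 818/10 = 81.8
Oral exam (46) ≤ Term project (97), so Term project stays at 97.
Weighted total:
  Term project 97 × 0.44 = 42.68
  Peer review 69 × 0.06 = 4.14
  Oral exam 46 × 0.18 = 8.28
  Reflections 81.8 × 0.26 = 21.268
  Capstone 100 × 0.06 = 6
Sum = 82.368
82.368 is ≥ 69.5 and < 83 → Distinction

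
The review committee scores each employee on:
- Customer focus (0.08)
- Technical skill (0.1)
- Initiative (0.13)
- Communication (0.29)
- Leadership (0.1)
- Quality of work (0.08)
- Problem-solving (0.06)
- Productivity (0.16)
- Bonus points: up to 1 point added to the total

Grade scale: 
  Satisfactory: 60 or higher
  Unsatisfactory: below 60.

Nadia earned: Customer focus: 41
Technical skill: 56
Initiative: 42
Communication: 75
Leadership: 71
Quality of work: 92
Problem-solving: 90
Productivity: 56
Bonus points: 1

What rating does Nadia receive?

Satisfactory

Weighted total:
  Customer focus 41 × 0.08 = 3.28
  Technical skill 56 × 0.1 = 5.6
  Initiative 42 × 0.13 = 5.46
  Communication 75 × 0.29 = 21.75
  Leadership 71 × 0.1 = 7.1
  Quality of work 92 × 0.08 = 7.36
  Problem-solving 90 × 0.06 = 5.4
  Productivity 56 × 0.16 = 8.96
Sum = 64.91
Bonus points: 64.91 + 1 = 65.91
65.91 ≥ 60 → Satisfactory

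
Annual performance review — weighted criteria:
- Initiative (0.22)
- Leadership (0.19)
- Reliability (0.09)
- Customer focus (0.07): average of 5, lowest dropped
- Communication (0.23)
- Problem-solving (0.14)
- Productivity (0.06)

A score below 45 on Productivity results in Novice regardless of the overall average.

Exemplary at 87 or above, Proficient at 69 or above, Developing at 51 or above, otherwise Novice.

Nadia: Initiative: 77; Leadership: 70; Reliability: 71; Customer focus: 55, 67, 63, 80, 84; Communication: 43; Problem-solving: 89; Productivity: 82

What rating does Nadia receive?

Customer focus: drop 55 → average of remaining 4 = 294/4 = 73.5
Productivity score 82 ≥ 45: minimum met.
Weighted total:
  Initiative 77 × 0.22 = 16.94
  Leadership 70 × 0.19 = 13.3
  Reliability 71 × 0.09 = 6.39
  Customer focus 73.5 × 0.07 = 5.145
  Communication 43 × 0.23 = 9.89
  Problem-solving 89 × 0.14 = 12.46
  Productivity 82 × 0.06 = 4.92
Sum = 69.045
69.045 is ≥ 69 and < 87 → Proficient

Proficient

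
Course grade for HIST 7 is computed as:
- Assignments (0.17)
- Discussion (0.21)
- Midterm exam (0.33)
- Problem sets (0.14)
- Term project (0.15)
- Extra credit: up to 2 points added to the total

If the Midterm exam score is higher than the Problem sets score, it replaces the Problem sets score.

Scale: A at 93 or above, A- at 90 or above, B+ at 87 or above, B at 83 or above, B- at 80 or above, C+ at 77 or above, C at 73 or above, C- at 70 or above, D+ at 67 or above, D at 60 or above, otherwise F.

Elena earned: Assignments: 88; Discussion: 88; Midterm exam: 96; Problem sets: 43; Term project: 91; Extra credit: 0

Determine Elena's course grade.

A-

Midterm exam (96) > Problem sets (43), so Problem sets counts as 96.
Weighted total:
  Assignments 88 × 0.17 = 14.96
  Discussion 88 × 0.21 = 18.48
  Midterm exam 96 × 0.33 = 31.68
  Problem sets 96 × 0.14 = 13.44
  Term project 91 × 0.15 = 13.65
Sum = 92.21
Extra credit: 92.21 + 0 = 92.21
92.21 is ≥ 90 and < 93 → A-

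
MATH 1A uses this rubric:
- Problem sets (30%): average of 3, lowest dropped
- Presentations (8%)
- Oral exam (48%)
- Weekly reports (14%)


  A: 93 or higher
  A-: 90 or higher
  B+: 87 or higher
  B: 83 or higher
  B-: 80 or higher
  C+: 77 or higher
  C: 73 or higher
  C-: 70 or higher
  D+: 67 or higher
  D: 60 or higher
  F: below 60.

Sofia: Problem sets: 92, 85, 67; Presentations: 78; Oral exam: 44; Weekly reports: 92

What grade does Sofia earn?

Problem sets: drop 67 → average of remaining 2 = 177/2 = 88.5
Weighted total:
  Problem sets 88.5 × 0.3 = 26.55
  Presentations 78 × 0.08 = 6.24
  Oral exam 44 × 0.48 = 21.12
  Weekly reports 92 × 0.14 = 12.88
Sum = 66.79
66.79 is ≥ 60 and < 67 → D

D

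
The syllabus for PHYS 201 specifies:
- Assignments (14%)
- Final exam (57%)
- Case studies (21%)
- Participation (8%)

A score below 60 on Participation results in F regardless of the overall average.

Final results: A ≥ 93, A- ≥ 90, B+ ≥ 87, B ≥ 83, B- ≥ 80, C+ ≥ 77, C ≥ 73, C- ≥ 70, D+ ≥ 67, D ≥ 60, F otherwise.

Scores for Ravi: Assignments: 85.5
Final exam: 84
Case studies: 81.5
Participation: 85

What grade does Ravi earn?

B

Participation score 85 ≥ 60: minimum met.
Weighted total:
  Assignments 85.5 × 0.14 = 11.97
  Final exam 84 × 0.57 = 47.88
  Case studies 81.5 × 0.21 = 17.115
  Participation 85 × 0.08 = 6.8
Sum = 83.765
83.765 is ≥ 83 and < 87 → B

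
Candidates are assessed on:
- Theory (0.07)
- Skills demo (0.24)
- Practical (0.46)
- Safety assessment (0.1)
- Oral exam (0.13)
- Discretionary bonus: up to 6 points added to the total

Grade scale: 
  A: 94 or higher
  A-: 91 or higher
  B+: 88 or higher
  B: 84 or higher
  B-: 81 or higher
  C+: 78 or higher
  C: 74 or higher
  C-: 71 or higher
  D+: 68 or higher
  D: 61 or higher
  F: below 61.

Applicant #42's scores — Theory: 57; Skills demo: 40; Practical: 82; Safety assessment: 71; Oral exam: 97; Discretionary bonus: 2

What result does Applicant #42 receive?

C-

Weighted total:
  Theory 57 × 0.07 = 3.99
  Skills demo 40 × 0.24 = 9.6
  Practical 82 × 0.46 = 37.72
  Safety assessment 71 × 0.1 = 7.1
  Oral exam 97 × 0.13 = 12.61
Sum = 71.02
Discretionary bonus: 71.02 + 2 = 73.02
73.02 is ≥ 71 and < 74 → C-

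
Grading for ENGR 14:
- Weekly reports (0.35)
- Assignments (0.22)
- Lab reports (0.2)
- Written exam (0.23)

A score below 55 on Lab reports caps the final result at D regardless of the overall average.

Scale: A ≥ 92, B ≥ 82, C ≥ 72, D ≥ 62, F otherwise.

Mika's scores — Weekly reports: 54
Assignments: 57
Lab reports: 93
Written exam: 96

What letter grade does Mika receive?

C

Lab reports score 93 ≥ 55: minimum met.
Weighted total:
  Weekly reports 54 × 0.35 = 18.9
  Assignments 57 × 0.22 = 12.54
  Lab reports 93 × 0.2 = 18.6
  Written exam 96 × 0.23 = 22.08
Sum = 72.12
72.12 is ≥ 72 and < 82 → C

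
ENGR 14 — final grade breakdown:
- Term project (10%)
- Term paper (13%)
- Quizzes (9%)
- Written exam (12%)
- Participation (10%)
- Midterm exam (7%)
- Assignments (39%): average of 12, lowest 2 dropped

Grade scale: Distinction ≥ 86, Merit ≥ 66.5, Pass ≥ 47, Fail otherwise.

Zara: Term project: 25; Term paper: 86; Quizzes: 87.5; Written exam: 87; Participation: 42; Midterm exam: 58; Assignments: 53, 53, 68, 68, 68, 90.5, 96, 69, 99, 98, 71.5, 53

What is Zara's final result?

Merit

Assignments: drop 53, 53 → average of remaining 10 = 781/10 = 78.1
Weighted total:
  Term project 25 × 0.1 = 2.5
  Term paper 86 × 0.13 = 11.18
  Quizzes 87.5 × 0.09 = 7.875
  Written exam 87 × 0.12 = 10.44
  Participation 42 × 0.1 = 4.2
  Midterm exam 58 × 0.07 = 4.06
  Assignments 78.1 × 0.39 = 30.459
Sum = 70.714
70.714 is ≥ 66.5 and < 86 → Merit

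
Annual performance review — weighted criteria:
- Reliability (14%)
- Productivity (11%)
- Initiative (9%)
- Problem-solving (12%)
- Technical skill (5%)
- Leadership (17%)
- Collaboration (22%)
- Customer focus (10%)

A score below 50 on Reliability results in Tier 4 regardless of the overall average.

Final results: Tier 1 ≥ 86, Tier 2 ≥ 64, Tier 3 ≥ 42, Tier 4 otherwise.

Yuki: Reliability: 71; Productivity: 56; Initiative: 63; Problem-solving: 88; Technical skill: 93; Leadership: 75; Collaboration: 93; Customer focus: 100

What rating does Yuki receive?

Reliability score 71 ≥ 50: minimum met.
Weighted total:
  Reliability 71 × 0.14 = 9.94
  Productivity 56 × 0.11 = 6.16
  Initiative 63 × 0.09 = 5.67
  Problem-solving 88 × 0.12 = 10.56
  Technical skill 93 × 0.05 = 4.65
  Leadership 75 × 0.17 = 12.75
  Collaboration 93 × 0.22 = 20.46
  Customer focus 100 × 0.1 = 10
Sum = 80.19
80.19 is ≥ 64 and < 86 → Tier 2

Tier 2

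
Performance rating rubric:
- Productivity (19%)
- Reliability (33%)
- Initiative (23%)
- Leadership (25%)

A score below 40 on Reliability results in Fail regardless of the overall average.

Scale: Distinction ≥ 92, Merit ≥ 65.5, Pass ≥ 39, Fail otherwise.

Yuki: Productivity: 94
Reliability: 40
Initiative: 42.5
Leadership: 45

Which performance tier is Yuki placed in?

Reliability score 40 ≥ 40: minimum met.
Weighted total:
  Productivity 94 × 0.19 = 17.86
  Reliability 40 × 0.33 = 13.2
  Initiative 42.5 × 0.23 = 9.775
  Leadership 45 × 0.25 = 11.25
Sum = 52.085
52.085 is ≥ 39 and < 65.5 → Pass

Pass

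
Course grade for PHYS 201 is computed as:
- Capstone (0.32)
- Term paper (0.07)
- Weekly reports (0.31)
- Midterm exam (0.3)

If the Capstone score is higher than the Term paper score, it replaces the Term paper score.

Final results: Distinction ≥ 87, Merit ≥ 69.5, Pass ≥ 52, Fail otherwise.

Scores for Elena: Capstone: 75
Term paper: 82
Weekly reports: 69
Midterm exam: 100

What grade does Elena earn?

Merit

Capstone (75) ≤ Term paper (82), so Term paper stays at 82.
Weighted total:
  Capstone 75 × 0.32 = 24
  Term paper 82 × 0.07 = 5.74
  Weekly reports 69 × 0.31 = 21.39
  Midterm exam 100 × 0.3 = 30
Sum = 81.13
81.13 is ≥ 69.5 and < 87 → Merit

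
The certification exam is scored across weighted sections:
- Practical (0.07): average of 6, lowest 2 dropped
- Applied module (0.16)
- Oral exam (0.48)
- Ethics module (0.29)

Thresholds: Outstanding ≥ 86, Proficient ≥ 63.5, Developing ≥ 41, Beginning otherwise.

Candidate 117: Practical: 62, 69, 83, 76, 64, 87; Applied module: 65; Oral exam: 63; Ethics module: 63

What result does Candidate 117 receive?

Proficient

Practical: drop 62, 64 → average of remaining 4 = 315/4 = 78.75
Weighted total:
  Practical 78.75 × 0.07 = 5.5125
  Applied module 65 × 0.16 = 10.4
  Oral exam 63 × 0.48 = 30.24
  Ethics module 63 × 0.29 = 18.27
Sum = 64.4225
64.4225 is ≥ 63.5 and < 86 → Proficient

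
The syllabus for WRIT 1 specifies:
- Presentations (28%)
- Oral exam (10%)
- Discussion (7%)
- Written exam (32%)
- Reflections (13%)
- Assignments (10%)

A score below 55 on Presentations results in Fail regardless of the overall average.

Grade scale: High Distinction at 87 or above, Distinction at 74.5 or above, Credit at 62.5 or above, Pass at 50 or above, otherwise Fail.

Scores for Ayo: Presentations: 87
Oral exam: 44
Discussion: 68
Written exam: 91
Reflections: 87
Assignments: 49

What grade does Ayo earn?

Distinction

Presentations score 87 ≥ 55: minimum met.
Weighted total:
  Presentations 87 × 0.28 = 24.36
  Oral exam 44 × 0.1 = 4.4
  Discussion 68 × 0.07 = 4.76
  Written exam 91 × 0.32 = 29.12
  Reflections 87 × 0.13 = 11.31
  Assignments 49 × 0.1 = 4.9
Sum = 78.85
78.85 is ≥ 74.5 and < 87 → Distinction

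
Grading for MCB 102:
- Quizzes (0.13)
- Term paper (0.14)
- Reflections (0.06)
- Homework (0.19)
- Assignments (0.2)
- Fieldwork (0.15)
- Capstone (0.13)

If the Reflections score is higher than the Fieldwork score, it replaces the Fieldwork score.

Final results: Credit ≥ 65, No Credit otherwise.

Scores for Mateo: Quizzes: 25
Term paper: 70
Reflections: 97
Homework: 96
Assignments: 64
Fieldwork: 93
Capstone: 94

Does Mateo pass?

Reflections (97) > Fieldwork (93), so Fieldwork counts as 97.
Weighted total:
  Quizzes 25 × 0.13 = 3.25
  Term paper 70 × 0.14 = 9.8
  Reflections 97 × 0.06 = 5.82
  Homework 96 × 0.19 = 18.24
  Assignments 64 × 0.2 = 12.8
  Fieldwork 97 × 0.15 = 14.55
  Capstone 94 × 0.13 = 12.22
Sum = 76.68
76.68 ≥ 65 → Credit

Credit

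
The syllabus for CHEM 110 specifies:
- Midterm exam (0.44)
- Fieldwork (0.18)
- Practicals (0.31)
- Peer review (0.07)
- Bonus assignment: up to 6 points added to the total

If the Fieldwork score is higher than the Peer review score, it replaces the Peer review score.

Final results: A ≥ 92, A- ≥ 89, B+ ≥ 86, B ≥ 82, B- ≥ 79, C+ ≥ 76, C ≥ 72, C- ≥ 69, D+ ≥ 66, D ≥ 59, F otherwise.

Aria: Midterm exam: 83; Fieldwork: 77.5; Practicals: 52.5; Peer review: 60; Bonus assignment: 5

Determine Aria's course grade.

Fieldwork (77.5) > Peer review (60), so Peer review counts as 77.5.
Weighted total:
  Midterm exam 83 × 0.44 = 36.52
  Fieldwork 77.5 × 0.18 = 13.95
  Practicals 52.5 × 0.31 = 16.275
  Peer review 77.5 × 0.07 = 5.425
Sum = 72.17
Bonus assignment: 72.17 + 5 = 77.17
77.17 is ≥ 76 and < 79 → C+

C+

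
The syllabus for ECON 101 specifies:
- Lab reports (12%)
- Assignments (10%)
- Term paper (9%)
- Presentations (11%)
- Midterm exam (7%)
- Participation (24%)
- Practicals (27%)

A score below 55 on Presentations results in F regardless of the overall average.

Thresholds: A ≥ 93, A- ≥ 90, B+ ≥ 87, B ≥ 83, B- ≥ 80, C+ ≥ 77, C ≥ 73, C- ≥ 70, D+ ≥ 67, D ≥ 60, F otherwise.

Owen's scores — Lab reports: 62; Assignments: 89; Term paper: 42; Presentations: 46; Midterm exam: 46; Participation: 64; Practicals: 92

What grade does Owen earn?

Presentations score 46 < 55: minimum not met.
Weighted total:
  Lab reports 62 × 0.12 = 7.44
  Assignments 89 × 0.1 = 8.9
  Term paper 42 × 0.09 = 3.78
  Presentations 46 × 0.11 = 5.06
  Midterm exam 46 × 0.07 = 3.22
  Participation 64 × 0.24 = 15.36
  Practicals 92 × 0.27 = 24.84
Sum = 68.6
Because the Presentations minimum was not met, the result is F.

F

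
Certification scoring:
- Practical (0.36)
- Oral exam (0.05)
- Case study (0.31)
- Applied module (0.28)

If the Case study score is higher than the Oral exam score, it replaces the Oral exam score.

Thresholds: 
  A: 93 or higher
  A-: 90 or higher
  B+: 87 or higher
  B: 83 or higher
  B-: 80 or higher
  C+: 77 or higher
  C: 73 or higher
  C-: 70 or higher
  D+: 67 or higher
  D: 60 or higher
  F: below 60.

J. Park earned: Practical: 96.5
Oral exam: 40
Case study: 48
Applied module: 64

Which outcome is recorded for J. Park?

D+

Case study (48) > Oral exam (40), so Oral exam counts as 48.
Weighted total:
  Practical 96.5 × 0.36 = 34.74
  Oral exam 48 × 0.05 = 2.4
  Case study 48 × 0.31 = 14.88
  Applied module 64 × 0.28 = 17.92
Sum = 69.94
69.94 is ≥ 67 and < 70 → D+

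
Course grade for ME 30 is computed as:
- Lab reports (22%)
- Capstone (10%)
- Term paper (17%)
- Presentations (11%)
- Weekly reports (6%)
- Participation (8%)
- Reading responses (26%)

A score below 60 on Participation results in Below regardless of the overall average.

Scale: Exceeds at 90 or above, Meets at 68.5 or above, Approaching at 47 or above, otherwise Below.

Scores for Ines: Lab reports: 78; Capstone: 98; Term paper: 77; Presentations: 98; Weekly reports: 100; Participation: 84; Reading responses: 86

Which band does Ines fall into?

Participation score 84 ≥ 60: minimum met.
Weighted total:
  Lab reports 78 × 0.22 = 17.16
  Capstone 98 × 0.1 = 9.8
  Term paper 77 × 0.17 = 13.09
  Presentations 98 × 0.11 = 10.78
  Weekly reports 100 × 0.06 = 6
  Participation 84 × 0.08 = 6.72
  Reading responses 86 × 0.26 = 22.36
Sum = 85.91
85.91 is ≥ 68.5 and < 90 → Meets

Meets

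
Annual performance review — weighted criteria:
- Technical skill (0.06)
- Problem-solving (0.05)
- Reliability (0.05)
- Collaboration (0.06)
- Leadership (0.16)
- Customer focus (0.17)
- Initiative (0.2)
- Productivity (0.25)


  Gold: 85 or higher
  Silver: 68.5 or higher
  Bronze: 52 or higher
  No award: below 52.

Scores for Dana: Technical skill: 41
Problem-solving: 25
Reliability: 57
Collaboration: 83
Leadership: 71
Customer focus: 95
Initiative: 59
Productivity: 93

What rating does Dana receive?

Weighted total:
  Technical skill 41 × 0.06 = 2.46
  Problem-solving 25 × 0.05 = 1.25
  Reliability 57 × 0.05 = 2.85
  Collaboration 83 × 0.06 = 4.98
  Leadership 71 × 0.16 = 11.36
  Customer focus 95 × 0.17 = 16.15
  Initiative 59 × 0.2 = 11.8
  Productivity 93 × 0.25 = 23.25
Sum = 74.1
74.1 is ≥ 68.5 and < 85 → Silver

Silver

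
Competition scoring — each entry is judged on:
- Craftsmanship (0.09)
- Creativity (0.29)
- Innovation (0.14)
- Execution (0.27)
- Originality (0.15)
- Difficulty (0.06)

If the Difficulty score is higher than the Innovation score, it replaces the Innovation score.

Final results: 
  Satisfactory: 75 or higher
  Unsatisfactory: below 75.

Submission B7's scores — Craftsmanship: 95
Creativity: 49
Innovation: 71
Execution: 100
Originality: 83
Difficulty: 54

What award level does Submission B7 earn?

Satisfactory

Difficulty (54) ≤ Innovation (71), so Innovation stays at 71.
Weighted total:
  Craftsmanship 95 × 0.09 = 8.55
  Creativity 49 × 0.29 = 14.21
  Innovation 71 × 0.14 = 9.94
  Execution 100 × 0.27 = 27
  Originality 83 × 0.15 = 12.45
  Difficulty 54 × 0.06 = 3.24
Sum = 75.39
75.39 ≥ 75 → Satisfactory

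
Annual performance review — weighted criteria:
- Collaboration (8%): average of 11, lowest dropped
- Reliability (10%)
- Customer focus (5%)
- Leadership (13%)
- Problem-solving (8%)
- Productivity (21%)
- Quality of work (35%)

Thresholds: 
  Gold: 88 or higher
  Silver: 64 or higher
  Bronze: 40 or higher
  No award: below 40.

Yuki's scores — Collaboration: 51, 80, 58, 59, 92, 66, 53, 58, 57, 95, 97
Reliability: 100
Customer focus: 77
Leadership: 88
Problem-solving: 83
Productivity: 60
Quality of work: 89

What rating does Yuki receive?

Silver

Collaboration: drop 51 → average of remaining 10 = 715/10 = 71.5
Weighted total:
  Collaboration 71.5 × 0.08 = 5.72
  Reliability 100 × 0.1 = 10
  Customer focus 77 × 0.05 = 3.85
  Leadership 88 × 0.13 = 11.44
  Problem-solving 83 × 0.08 = 6.64
  Productivity 60 × 0.21 = 12.6
  Quality of work 89 × 0.35 = 31.15
Sum = 81.4
81.4 is ≥ 64 and < 88 → Silver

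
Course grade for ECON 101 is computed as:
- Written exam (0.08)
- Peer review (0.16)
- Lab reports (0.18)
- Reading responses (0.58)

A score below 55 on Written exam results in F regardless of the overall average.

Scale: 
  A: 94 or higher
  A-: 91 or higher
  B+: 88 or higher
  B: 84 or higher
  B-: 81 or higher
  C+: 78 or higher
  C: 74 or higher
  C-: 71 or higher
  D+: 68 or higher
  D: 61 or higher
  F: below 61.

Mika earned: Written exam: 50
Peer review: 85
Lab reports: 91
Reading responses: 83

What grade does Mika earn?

Written exam score 50 < 55: minimum not met.
Weighted total:
  Written exam 50 × 0.08 = 4
  Peer review 85 × 0.16 = 13.6
  Lab reports 91 × 0.18 = 16.38
  Reading responses 83 × 0.58 = 48.14
Sum = 82.12
Because the Written exam minimum was not met, the result is F.

F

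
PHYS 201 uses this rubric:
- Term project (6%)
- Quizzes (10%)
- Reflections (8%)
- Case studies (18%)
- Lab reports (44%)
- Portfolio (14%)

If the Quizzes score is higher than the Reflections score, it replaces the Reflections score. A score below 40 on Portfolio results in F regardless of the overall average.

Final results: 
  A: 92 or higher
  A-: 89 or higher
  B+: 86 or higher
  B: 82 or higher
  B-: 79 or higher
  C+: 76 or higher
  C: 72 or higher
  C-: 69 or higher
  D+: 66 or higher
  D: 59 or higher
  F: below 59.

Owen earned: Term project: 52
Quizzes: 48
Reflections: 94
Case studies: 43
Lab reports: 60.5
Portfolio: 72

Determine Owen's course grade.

Quizzes (48) ≤ Reflections (94), so Reflections stays at 94.
Portfolio score 72 ≥ 40: minimum met.
Weighted total:
  Term project 52 × 0.06 = 3.12
  Quizzes 48 × 0.1 = 4.8
  Reflections 94 × 0.08 = 7.52
  Case studies 43 × 0.18 = 7.74
  Lab reports 60.5 × 0.44 = 26.62
  Portfolio 72 × 0.14 = 10.08
Sum = 59.88
59.88 is ≥ 59 and < 66 → D

D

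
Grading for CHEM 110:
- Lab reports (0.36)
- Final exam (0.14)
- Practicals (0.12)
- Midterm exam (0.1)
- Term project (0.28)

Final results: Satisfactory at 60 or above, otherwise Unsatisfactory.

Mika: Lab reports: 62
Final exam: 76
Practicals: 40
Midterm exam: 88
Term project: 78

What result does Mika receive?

Satisfactory

Weighted total:
  Lab reports 62 × 0.36 = 22.32
  Final exam 76 × 0.14 = 10.64
  Practicals 40 × 0.12 = 4.8
  Midterm exam 88 × 0.1 = 8.8
  Term project 78 × 0.28 = 21.84
Sum = 68.4
68.4 ≥ 60 → Satisfactory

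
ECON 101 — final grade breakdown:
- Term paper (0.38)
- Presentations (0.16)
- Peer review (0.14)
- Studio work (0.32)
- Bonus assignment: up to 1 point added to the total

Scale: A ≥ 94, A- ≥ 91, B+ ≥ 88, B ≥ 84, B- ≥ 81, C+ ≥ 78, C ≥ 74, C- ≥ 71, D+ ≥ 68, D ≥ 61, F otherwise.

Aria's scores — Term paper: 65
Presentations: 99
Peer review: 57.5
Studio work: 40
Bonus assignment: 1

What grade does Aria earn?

D

Weighted total:
  Term paper 65 × 0.38 = 24.7
  Presentations 99 × 0.16 = 15.84
  Peer review 57.5 × 0.14 = 8.05
  Studio work 40 × 0.32 = 12.8
Sum = 61.39
Bonus assignment: 61.39 + 1 = 62.39
62.39 is ≥ 61 and < 68 → D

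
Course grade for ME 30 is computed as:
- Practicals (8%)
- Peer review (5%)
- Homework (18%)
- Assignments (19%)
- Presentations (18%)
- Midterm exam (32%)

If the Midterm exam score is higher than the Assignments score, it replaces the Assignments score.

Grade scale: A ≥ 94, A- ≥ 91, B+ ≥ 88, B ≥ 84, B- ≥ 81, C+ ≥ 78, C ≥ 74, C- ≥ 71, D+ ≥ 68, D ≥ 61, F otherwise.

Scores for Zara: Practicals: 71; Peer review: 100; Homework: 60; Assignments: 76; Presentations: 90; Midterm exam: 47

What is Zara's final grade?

Midterm exam (47) ≤ Assignments (76), so Assignments stays at 76.
Weighted total:
  Practicals 71 × 0.08 = 5.68
  Peer review 100 × 0.05 = 5
  Homework 60 × 0.18 = 10.8
  Assignments 76 × 0.19 = 14.44
  Presentations 90 × 0.18 = 16.2
  Midterm exam 47 × 0.32 = 15.04
Sum = 67.16
67.16 is ≥ 61 and < 68 → D

D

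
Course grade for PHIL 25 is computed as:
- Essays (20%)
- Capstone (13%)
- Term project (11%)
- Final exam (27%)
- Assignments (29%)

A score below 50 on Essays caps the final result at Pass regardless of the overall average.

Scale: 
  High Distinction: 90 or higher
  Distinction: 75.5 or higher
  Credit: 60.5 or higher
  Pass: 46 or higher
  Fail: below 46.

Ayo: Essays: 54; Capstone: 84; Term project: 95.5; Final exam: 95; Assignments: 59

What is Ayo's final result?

Essays score 54 ≥ 50: minimum met.
Weighted total:
  Essays 54 × 0.2 = 10.8
  Capstone 84 × 0.13 = 10.92
  Term project 95.5 × 0.11 = 10.505
  Final exam 95 × 0.27 = 25.65
  Assignments 59 × 0.29 = 17.11
Sum = 74.985
74.985 is ≥ 60.5 and < 75.5 → Credit

Credit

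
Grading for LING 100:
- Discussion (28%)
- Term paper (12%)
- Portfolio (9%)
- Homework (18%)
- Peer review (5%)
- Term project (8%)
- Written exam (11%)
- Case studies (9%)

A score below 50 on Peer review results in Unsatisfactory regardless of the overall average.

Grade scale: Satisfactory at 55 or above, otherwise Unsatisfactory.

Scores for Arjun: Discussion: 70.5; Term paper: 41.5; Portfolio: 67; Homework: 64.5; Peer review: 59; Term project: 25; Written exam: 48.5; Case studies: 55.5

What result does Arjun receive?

Peer review score 59 ≥ 50: minimum met.
Weighted total:
  Discussion 70.5 × 0.28 = 19.74
  Term paper 41.5 × 0.12 = 4.98
  Portfolio 67 × 0.09 = 6.03
  Homework 64.5 × 0.18 = 11.61
  Peer review 59 × 0.05 = 2.95
  Term project 25 × 0.08 = 2
  Written exam 48.5 × 0.11 = 5.335
  Case studies 55.5 × 0.09 = 4.995
Sum = 57.64
57.64 ≥ 55 → Satisfactory

Satisfactory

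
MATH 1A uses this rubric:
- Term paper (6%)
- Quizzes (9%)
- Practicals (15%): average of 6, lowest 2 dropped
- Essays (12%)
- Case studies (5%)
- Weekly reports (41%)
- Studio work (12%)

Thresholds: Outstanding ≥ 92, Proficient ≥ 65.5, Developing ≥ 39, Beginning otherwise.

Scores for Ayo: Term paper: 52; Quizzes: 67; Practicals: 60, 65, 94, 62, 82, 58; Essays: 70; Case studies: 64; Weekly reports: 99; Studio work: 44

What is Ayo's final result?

Proficient

Practicals: drop 58, 60 → average of remaining 4 = 303/4 = 75.75
Weighted total:
  Term paper 52 × 0.06 = 3.12
  Quizzes 67 × 0.09 = 6.03
  Practicals 75.75 × 0.15 = 11.3625
  Essays 70 × 0.12 = 8.4
  Case studies 64 × 0.05 = 3.2
  Weekly reports 99 × 0.41 = 40.59
  Studio work 44 × 0.12 = 5.28
Sum = 77.9825
77.9825 is ≥ 65.5 and < 92 → Proficient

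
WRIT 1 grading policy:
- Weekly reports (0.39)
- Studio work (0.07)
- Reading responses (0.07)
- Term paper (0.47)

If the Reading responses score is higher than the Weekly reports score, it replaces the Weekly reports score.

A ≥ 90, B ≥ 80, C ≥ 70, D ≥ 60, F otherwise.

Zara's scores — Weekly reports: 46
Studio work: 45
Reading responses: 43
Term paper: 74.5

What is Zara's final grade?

F

Reading responses (43) ≤ Weekly reports (46), so Weekly reports stays at 46.
Weighted total:
  Weekly reports 46 × 0.39 = 17.94
  Studio work 45 × 0.07 = 3.15
  Reading responses 43 × 0.07 = 3.01
  Term paper 74.5 × 0.47 = 35.015
Sum = 59.115
59.115 < 60 → F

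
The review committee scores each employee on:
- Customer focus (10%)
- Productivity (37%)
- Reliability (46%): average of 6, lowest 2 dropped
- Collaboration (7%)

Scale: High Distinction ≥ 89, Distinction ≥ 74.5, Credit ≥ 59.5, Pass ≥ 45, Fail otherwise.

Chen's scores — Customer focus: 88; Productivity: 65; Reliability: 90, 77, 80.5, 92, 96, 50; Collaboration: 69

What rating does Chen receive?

Distinction

Reliability: drop 50, 77 → average of remaining 4 = 358.5/4 = 89.625
Weighted total:
  Customer focus 88 × 0.1 = 8.8
  Productivity 65 × 0.37 = 24.05
  Reliability 89.625 × 0.46 = 41.2275
  Collaboration 69 × 0.07 = 4.83
Sum = 78.9075
78.9075 is ≥ 74.5 and < 89 → Distinction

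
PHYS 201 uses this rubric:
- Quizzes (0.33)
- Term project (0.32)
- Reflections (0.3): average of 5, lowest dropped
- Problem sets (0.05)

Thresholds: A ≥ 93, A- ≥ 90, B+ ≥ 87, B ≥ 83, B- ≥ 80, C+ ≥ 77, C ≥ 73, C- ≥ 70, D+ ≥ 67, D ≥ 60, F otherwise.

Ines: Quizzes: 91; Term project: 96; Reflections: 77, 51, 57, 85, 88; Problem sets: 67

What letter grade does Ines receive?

Reflections: drop 51 → average of remaining 4 = 307/4 = 76.75
Weighted total:
  Quizzes 91 × 0.33 = 30.03
  Term project 96 × 0.32 = 30.72
  Reflections 76.75 × 0.3 = 23.025
  Problem sets 67 × 0.05 = 3.35
Sum = 87.125
87.125 is ≥ 87 and < 90 → B+

B+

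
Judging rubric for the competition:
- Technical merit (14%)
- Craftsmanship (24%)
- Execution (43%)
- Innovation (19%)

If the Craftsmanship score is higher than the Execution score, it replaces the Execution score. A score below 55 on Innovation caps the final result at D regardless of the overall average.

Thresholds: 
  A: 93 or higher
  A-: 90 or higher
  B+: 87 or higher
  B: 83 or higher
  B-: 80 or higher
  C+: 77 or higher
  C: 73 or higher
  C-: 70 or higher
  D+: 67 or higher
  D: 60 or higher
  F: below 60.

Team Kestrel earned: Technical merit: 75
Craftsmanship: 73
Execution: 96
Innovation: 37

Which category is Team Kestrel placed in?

Craftsmanship (73) ≤ Execution (96), so Execution stays at 96.
Innovation score 37 < 55: minimum not met.
Weighted total:
  Technical merit 75 × 0.14 = 10.5
  Craftsmanship 73 × 0.24 = 17.52
  Execution 96 × 0.43 = 41.28
  Innovation 37 × 0.19 = 7.03
Sum = 76.33
76.33 would be C; cap at D applies → D.

D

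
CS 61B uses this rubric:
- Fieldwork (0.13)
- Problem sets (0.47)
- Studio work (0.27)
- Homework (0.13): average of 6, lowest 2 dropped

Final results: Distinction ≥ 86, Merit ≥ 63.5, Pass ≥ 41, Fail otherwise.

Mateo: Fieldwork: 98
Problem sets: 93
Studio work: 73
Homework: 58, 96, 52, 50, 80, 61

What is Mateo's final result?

Homework: drop 50, 52 → average of remaining 4 = 295/4 = 73.75
Weighted total:
  Fieldwork 98 × 0.13 = 12.74
  Problem sets 93 × 0.47 = 43.71
  Studio work 73 × 0.27 = 19.71
  Homework 73.75 × 0.13 = 9.5875
Sum = 85.7475
85.7475 is ≥ 63.5 and < 86 → Merit

Merit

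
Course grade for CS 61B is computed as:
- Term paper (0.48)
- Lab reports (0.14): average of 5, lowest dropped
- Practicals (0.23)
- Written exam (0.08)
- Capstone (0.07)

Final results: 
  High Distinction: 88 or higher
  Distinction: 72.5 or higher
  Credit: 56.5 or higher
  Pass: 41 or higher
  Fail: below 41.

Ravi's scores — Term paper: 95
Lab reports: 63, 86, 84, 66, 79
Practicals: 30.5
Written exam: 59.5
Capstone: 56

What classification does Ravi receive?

Lab reports: drop 63 → average of remaining 4 = 315/4 = 78.75
Weighted total:
  Term paper 95 × 0.48 = 45.6
  Lab reports 78.75 × 0.14 = 11.025
  Practicals 30.5 × 0.23 = 7.015
  Written exam 59.5 × 0.08 = 4.76
  Capstone 56 × 0.07 = 3.92
Sum = 72.32
72.32 is ≥ 56.5 and < 72.5 → Credit

Credit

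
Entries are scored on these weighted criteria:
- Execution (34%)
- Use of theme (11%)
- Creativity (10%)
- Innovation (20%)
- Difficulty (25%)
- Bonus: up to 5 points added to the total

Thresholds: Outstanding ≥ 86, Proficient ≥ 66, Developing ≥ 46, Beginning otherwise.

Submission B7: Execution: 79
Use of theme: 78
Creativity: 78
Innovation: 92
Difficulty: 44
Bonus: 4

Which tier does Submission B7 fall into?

Proficient

Weighted total:
  Execution 79 × 0.34 = 26.86
  Use of theme 78 × 0.11 = 8.58
  Creativity 78 × 0.1 = 7.8
  Innovation 92 × 0.2 = 18.4
  Difficulty 44 × 0.25 = 11
Sum = 72.64
Bonus: 72.64 + 4 = 76.64
76.64 is ≥ 66 and < 86 → Proficient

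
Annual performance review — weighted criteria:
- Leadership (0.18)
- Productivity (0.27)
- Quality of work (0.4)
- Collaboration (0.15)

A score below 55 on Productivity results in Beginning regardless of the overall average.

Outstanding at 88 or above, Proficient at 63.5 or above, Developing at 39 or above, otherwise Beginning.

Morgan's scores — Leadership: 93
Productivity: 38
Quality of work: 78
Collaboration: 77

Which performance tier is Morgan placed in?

Beginning

Productivity score 38 < 55: minimum not met.
Weighted total:
  Leadership 93 × 0.18 = 16.74
  Productivity 38 × 0.27 = 10.26
  Quality of work 78 × 0.4 = 31.2
  Collaboration 77 × 0.15 = 11.55
Sum = 69.75
Because the Productivity minimum was not met, the result is Beginning.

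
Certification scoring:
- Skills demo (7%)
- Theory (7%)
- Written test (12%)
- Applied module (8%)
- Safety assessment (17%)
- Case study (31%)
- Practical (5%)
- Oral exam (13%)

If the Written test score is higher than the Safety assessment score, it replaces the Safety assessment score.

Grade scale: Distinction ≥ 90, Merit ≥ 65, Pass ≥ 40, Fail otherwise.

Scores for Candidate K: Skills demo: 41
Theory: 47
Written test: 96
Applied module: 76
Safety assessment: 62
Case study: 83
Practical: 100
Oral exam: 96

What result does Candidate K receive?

Written test (96) > Safety assessment (62), so Safety assessment counts as 96.
Weighted total:
  Skills demo 41 × 0.07 = 2.87
  Theory 47 × 0.07 = 3.29
  Written test 96 × 0.12 = 11.52
  Applied module 76 × 0.08 = 6.08
  Safety assessment 96 × 0.17 = 16.32
  Case study 83 × 0.31 = 25.73
  Practical 100 × 0.05 = 5
  Oral exam 96 × 0.13 = 12.48
Sum = 83.29
83.29 is ≥ 65 and < 90 → Merit

Merit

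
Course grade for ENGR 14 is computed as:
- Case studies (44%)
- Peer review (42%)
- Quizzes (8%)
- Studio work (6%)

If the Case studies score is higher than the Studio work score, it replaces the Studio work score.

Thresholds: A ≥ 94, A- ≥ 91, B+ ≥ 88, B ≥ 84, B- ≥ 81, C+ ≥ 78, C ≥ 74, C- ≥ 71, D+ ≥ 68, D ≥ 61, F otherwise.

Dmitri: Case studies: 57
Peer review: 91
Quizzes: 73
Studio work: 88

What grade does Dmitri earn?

C

Case studies (57) ≤ Studio work (88), so Studio work stays at 88.
Weighted total:
  Case studies 57 × 0.44 = 25.08
  Peer review 91 × 0.42 = 38.22
  Quizzes 73 × 0.08 = 5.84
  Studio work 88 × 0.06 = 5.28
Sum = 74.42
74.42 is ≥ 74 and < 78 → C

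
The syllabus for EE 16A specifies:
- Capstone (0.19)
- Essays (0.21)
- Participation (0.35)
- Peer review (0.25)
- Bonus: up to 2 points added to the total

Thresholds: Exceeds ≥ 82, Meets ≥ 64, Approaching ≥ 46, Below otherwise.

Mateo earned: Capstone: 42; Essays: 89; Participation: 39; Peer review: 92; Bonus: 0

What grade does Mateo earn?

Weighted total:
  Capstone 42 × 0.19 = 7.98
  Essays 89 × 0.21 = 18.69
  Participation 39 × 0.35 = 13.65
  Peer review 92 × 0.25 = 23
Sum = 63.32
Bonus: 63.32 + 0 = 63.32
63.32 is ≥ 46 and < 64 → Approaching

Approaching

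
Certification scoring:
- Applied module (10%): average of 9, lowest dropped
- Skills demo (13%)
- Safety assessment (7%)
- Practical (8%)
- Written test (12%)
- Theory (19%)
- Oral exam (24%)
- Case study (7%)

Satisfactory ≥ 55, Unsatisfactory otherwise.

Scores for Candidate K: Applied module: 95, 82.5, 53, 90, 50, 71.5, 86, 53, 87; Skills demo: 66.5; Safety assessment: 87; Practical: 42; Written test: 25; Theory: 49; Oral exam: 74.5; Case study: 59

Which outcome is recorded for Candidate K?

Satisfactory

Applied module: drop 50 → average of remaining 8 = 618/8 = 77.25
Weighted total:
  Applied module 77.25 × 0.1 = 7.725
  Skills demo 66.5 × 0.13 = 8.645
  Safety assessment 87 × 0.07 = 6.09
  Practical 42 × 0.08 = 3.36
  Written test 25 × 0.12 = 3
  Theory 49 × 0.19 = 9.31
  Oral exam 74.5 × 0.24 = 17.88
  Case study 59 × 0.07 = 4.13
Sum = 60.14
60.14 ≥ 55 → Satisfactory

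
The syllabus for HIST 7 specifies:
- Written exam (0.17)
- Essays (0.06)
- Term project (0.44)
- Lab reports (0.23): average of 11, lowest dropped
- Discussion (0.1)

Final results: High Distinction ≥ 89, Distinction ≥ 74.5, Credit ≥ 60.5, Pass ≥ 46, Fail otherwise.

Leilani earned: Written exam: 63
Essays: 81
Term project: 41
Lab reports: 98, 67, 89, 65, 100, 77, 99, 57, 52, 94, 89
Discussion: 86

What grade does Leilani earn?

Lab reports: drop 52 → average of remaining 10 = 835/10 = 83.5
Weighted total:
  Written exam 63 × 0.17 = 10.71
  Essays 81 × 0.06 = 4.86
  Term project 41 × 0.44 = 18.04
  Lab reports 83.5 × 0.23 = 19.205
  Discussion 86 × 0.1 = 8.6
Sum = 61.415
61.415 is ≥ 60.5 and < 74.5 → Credit

Credit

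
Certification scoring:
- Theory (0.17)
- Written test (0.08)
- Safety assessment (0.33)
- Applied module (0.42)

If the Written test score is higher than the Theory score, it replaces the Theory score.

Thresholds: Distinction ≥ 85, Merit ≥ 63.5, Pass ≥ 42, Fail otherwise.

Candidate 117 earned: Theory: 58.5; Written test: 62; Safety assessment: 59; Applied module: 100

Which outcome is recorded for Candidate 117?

Written test (62) > Theory (58.5), so Theory counts as 62.
Weighted total:
  Theory 62 × 0.17 = 10.54
  Written test 62 × 0.08 = 4.96
  Safety assessment 59 × 0.33 = 19.47
  Applied module 100 × 0.42 = 42
Sum = 76.97
76.97 is ≥ 63.5 and < 85 → Merit

Merit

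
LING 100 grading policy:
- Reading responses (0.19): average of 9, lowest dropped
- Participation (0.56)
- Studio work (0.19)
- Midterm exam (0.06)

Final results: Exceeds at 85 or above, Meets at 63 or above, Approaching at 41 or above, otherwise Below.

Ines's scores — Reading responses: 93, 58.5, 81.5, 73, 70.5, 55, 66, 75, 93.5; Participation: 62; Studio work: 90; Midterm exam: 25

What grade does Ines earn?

Reading responses: drop 55 → average of remaining 8 = 611/8 = 76.375
Weighted total:
  Reading responses 76.375 × 0.19 = 14.51125
  Participation 62 × 0.56 = 34.72
  Studio work 90 × 0.19 = 17.1
  Midterm exam 25 × 0.06 = 1.5
Sum = 67.83125
67.83125 is ≥ 63 and < 85 → Meets

Meets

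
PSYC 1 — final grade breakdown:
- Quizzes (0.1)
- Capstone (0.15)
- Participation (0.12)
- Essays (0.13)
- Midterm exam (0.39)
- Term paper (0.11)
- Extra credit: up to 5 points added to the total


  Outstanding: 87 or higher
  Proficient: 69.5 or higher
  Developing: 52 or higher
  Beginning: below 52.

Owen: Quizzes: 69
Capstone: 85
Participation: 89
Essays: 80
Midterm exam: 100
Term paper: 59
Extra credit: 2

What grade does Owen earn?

Weighted total:
  Quizzes 69 × 0.1 = 6.9
  Capstone 85 × 0.15 = 12.75
  Participation 89 × 0.12 = 10.68
  Essays 80 × 0.13 = 10.4
  Midterm exam 100 × 0.39 = 39
  Term paper 59 × 0.11 = 6.49
Sum = 86.22
Extra credit: 86.22 + 2 = 88.22
88.22 ≥ 87 → Outstanding

Outstanding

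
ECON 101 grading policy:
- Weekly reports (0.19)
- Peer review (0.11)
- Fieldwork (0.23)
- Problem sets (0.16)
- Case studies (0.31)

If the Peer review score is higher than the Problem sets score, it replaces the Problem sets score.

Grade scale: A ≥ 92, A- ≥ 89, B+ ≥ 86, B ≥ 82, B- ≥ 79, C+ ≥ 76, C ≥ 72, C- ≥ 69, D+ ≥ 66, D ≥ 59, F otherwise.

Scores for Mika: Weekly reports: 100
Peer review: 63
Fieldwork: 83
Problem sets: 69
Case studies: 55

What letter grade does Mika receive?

Peer review (63) ≤ Problem sets (69), so Problem sets stays at 69.
Weighted total:
  Weekly reports 100 × 0.19 = 19
  Peer review 63 × 0.11 = 6.93
  Fieldwork 83 × 0.23 = 19.09
  Problem sets 69 × 0.16 = 11.04
  Case studies 55 × 0.31 = 17.05
Sum = 73.11
73.11 is ≥ 72 and < 76 → C

C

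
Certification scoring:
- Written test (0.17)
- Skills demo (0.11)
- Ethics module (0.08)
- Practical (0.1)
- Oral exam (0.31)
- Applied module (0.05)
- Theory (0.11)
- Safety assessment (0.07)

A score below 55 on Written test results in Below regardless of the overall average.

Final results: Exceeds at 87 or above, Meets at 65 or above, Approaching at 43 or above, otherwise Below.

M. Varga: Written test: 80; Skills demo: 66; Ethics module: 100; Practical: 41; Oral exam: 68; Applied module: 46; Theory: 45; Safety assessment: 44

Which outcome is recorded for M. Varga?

Approaching

Written test score 80 ≥ 55: minimum met.
Weighted total:
  Written test 80 × 0.17 = 13.6
  Skills demo 66 × 0.11 = 7.26
  Ethics module 100 × 0.08 = 8
  Practical 41 × 0.1 = 4.1
  Oral exam 68 × 0.31 = 21.08
  Applied module 46 × 0.05 = 2.3
  Theory 45 × 0.11 = 4.95
  Safety assessment 44 × 0.07 = 3.08
Sum = 64.37
64.37 is ≥ 43 and < 65 → Approaching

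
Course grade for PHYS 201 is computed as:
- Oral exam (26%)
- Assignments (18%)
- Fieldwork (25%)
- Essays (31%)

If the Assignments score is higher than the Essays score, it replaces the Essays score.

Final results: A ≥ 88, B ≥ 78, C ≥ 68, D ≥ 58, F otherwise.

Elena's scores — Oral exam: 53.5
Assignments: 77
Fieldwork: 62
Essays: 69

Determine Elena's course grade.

Assignments (77) > Essays (69), so Essays counts as 77.
Weighted total:
  Oral exam 53.5 × 0.26 = 13.91
  Assignments 77 × 0.18 = 13.86
  Fieldwork 62 × 0.25 = 15.5
  Essays 77 × 0.31 = 23.87
Sum = 67.14
67.14 is ≥ 58 and < 68 → D

D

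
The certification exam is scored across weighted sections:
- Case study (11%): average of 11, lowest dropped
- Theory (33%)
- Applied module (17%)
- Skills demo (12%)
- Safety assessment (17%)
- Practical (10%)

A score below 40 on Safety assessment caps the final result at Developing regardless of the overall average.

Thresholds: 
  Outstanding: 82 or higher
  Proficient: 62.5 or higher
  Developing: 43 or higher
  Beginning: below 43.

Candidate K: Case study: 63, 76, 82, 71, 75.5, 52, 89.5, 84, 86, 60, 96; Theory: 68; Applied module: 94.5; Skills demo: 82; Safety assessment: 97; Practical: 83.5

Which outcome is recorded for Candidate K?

Case study: drop 52 → average of remaining 10 = 783/10 = 78.3
Safety assessment score 97 ≥ 40: minimum met.
Weighted total:
  Case study 78.3 × 0.11 = 8.613
  Theory 68 × 0.33 = 22.44
  Applied module 94.5 × 0.17 = 16.065
  Skills demo 82 × 0.12 = 9.84
  Safety assessment 97 × 0.17 = 16.49
  Practical 83.5 × 0.1 = 8.35
Sum = 81.798
81.798 is ≥ 62.5 and < 82 → Proficient

Proficient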